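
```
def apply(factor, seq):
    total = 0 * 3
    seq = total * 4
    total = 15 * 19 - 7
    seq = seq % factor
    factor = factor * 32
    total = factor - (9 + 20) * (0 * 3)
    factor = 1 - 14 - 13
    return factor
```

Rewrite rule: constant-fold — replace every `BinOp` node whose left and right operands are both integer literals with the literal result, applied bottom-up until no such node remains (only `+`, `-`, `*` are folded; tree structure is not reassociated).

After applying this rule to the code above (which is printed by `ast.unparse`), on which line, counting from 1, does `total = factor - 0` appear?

Transformed code:
def apply(factor, seq):
    total = 0
    seq = total * 4
    total = 278
    seq = seq % factor
    factor = factor * 32
    total = factor - 0
    factor = -26
    return factor

7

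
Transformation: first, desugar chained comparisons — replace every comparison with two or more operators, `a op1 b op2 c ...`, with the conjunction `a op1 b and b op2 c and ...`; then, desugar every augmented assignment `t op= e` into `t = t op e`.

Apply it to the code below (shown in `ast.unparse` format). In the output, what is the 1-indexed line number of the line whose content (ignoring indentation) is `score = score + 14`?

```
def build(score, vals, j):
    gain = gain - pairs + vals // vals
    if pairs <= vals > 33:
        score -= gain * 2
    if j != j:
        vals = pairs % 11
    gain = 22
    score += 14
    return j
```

Transformed code:
def build(score, vals, j):
    gain = gain - pairs + vals // vals
    if pairs <= vals and vals > 33:
        score = score - gain * 2
    if j != j:
        vals = pairs % 11
    gain = 22
    score = score + 14
    return j

8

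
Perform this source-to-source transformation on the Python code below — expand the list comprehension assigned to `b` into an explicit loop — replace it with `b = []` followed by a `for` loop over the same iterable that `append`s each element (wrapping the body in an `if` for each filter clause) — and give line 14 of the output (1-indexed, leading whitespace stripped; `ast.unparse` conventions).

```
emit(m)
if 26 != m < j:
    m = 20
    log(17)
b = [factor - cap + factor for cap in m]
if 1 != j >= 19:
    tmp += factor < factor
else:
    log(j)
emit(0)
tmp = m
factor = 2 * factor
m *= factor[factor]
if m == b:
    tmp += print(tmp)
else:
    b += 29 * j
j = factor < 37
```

factor = 2 * factor

Transformed code:
emit(m)
if 26 != m < j:
    m = 20
    log(17)
b = []
for cap in m:
    b.append(factor - cap + factor)
if 1 != j >= 19:
    tmp += factor < factor
else:
    log(j)
emit(0)
tmp = m
factor = 2 * factor
m *= factor[factor]
if m == b:
    tmp += print(tmp)
else:
    b += 29 * j
j = factor < 37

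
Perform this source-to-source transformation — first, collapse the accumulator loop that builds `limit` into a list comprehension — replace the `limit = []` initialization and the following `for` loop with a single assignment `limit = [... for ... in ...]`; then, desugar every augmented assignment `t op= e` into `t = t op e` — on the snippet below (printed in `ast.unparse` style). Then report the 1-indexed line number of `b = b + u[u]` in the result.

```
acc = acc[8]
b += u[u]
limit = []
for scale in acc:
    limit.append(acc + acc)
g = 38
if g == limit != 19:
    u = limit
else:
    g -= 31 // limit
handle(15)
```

2

Transformed code:
acc = acc[8]
b = b + u[u]
limit = [acc + acc for scale in acc]
g = 38
if g == limit != 19:
    u = limit
else:
    g = g - 31 // limit
handle(15)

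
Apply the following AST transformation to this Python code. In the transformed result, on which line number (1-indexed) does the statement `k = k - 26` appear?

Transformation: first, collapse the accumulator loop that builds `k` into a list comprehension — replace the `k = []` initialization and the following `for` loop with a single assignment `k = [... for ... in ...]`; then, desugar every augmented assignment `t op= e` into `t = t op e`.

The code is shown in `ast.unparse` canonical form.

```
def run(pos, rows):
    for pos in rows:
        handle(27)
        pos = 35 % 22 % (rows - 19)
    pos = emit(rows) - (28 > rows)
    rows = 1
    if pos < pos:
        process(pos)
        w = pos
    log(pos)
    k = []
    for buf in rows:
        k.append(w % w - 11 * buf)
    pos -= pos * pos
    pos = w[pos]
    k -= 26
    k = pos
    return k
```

Transformed code:
def run(pos, rows):
    for pos in rows:
        handle(27)
        pos = 35 % 22 % (rows - 19)
    pos = emit(rows) - (28 > rows)
    rows = 1
    if pos < pos:
        process(pos)
        w = pos
    log(pos)
    k = [w % w - 11 * buf for buf in rows]
    pos = pos - pos * pos
    pos = w[pos]
    k = k - 26
    k = pos
    return k

14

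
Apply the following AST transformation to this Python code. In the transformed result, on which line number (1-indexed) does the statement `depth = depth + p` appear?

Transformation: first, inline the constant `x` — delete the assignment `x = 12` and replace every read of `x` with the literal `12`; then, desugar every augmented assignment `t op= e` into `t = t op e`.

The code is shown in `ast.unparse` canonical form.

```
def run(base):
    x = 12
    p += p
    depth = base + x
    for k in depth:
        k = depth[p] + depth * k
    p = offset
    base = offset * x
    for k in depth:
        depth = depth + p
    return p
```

9

Transformed code:
def run(base):
    p = p + p
    depth = base + 12
    for k in depth:
        k = depth[p] + depth * k
    p = offset
    base = offset * 12
    for k in depth:
        depth = depth + p
    return p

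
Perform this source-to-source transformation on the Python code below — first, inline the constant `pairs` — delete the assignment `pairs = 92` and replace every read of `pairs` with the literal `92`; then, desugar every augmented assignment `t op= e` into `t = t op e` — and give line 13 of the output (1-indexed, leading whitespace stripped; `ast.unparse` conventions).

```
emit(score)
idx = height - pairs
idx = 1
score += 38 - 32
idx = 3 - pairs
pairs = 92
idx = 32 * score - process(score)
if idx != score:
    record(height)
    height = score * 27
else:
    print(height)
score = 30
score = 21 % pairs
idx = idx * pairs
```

Transformed code:
emit(score)
idx = height - 92
idx = 1
score = score + (38 - 32)
idx = 3 - 92
idx = 32 * score - process(score)
if idx != score:
    record(height)
    height = score * 27
else:
    print(height)
score = 30
score = 21 % 92
idx = idx * 92

score = 21 % 92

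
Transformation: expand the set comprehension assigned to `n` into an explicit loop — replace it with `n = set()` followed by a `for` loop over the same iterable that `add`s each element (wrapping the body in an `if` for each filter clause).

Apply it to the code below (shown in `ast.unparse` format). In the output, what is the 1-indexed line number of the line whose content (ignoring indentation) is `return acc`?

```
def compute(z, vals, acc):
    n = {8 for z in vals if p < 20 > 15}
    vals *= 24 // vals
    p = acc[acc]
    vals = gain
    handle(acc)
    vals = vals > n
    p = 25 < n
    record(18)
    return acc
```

Transformed code:
def compute(z, vals, acc):
    n = set()
    for z in vals:
        if p < 20 > 15:
            n.add(8)
    vals *= 24 // vals
    p = acc[acc]
    vals = gain
    handle(acc)
    vals = vals > n
    p = 25 < n
    record(18)
    return acc

13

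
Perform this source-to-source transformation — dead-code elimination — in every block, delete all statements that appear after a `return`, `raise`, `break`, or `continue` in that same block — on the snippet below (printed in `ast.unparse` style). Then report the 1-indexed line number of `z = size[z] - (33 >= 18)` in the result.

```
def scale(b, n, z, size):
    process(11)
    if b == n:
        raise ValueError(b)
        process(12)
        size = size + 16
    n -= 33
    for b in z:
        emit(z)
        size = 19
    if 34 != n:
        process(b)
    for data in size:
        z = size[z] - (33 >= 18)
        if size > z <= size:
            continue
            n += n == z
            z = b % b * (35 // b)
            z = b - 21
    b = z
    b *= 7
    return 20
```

12

Transformed code:
def scale(b, n, z, size):
    process(11)
    if b == n:
        raise ValueError(b)
    n -= 33
    for b in z:
        emit(z)
        size = 19
    if 34 != n:
        process(b)
    for data in size:
        z = size[z] - (33 >= 18)
        if size > z <= size:
            continue
    b = z
    b *= 7
    return 20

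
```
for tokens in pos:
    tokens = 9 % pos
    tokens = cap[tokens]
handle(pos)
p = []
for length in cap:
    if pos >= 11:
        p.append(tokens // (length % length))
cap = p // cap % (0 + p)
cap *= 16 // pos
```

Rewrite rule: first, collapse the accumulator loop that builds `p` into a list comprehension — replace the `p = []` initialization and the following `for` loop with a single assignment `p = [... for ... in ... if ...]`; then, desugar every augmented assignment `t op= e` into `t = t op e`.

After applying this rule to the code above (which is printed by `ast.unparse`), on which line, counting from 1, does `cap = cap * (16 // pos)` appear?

7

Transformed code:
for tokens in pos:
    tokens = 9 % pos
    tokens = cap[tokens]
handle(pos)
p = [tokens // (length % length) for length in cap if pos >= 11]
cap = p // cap % (0 + p)
cap = cap * (16 // pos)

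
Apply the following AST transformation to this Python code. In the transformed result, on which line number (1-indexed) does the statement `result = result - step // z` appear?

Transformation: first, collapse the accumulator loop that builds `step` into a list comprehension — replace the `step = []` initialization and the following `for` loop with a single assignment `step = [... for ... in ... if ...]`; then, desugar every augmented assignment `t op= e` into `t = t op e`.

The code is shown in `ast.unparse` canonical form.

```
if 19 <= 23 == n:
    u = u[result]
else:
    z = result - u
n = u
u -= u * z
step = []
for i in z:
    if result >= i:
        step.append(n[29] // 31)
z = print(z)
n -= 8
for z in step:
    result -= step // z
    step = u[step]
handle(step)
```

11

Transformed code:
if 19 <= 23 == n:
    u = u[result]
else:
    z = result - u
n = u
u = u - u * z
step = [n[29] // 31 for i in z if result >= i]
z = print(z)
n = n - 8
for z in step:
    result = result - step // z
    step = u[step]
handle(step)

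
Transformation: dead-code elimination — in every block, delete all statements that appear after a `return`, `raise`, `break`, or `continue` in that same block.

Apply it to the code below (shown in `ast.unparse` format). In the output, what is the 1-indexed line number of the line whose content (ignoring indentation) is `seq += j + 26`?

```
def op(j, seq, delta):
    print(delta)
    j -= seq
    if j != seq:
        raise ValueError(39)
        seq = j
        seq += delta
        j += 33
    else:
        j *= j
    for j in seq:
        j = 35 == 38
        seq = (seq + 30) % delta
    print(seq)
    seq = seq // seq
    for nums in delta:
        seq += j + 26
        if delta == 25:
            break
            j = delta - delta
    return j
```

Transformed code:
def op(j, seq, delta):
    print(delta)
    j -= seq
    if j != seq:
        raise ValueError(39)
    else:
        j *= j
    for j in seq:
        j = 35 == 38
        seq = (seq + 30) % delta
    print(seq)
    seq = seq // seq
    for nums in delta:
        seq += j + 26
        if delta == 25:
            break
    return j

14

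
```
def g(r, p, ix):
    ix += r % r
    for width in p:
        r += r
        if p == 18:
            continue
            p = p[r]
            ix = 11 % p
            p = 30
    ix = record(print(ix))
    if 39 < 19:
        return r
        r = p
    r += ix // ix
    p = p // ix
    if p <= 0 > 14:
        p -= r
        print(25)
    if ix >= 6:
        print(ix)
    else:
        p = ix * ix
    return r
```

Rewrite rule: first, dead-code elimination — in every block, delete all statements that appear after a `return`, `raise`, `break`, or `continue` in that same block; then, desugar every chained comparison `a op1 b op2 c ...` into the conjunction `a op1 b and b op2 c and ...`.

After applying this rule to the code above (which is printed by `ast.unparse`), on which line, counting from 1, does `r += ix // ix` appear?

10

Transformed code:
def g(r, p, ix):
    ix += r % r
    for width in p:
        r += r
        if p == 18:
            continue
    ix = record(print(ix))
    if 39 < 19:
        return r
    r += ix // ix
    p = p // ix
    if p <= 0 and 0 > 14:
        p -= r
        print(25)
    if ix >= 6:
        print(ix)
    else:
        p = ix * ix
    return r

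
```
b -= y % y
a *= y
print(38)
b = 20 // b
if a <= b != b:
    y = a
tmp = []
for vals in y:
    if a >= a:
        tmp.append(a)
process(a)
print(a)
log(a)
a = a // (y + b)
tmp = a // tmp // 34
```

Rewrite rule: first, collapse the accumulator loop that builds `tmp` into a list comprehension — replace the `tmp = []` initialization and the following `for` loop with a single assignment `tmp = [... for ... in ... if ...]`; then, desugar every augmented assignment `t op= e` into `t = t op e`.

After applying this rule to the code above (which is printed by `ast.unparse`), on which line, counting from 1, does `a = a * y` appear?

Transformed code:
b = b - y % y
a = a * y
print(38)
b = 20 // b
if a <= b != b:
    y = a
tmp = [a for vals in y if a >= a]
process(a)
print(a)
log(a)
a = a // (y + b)
tmp = a // tmp // 34

2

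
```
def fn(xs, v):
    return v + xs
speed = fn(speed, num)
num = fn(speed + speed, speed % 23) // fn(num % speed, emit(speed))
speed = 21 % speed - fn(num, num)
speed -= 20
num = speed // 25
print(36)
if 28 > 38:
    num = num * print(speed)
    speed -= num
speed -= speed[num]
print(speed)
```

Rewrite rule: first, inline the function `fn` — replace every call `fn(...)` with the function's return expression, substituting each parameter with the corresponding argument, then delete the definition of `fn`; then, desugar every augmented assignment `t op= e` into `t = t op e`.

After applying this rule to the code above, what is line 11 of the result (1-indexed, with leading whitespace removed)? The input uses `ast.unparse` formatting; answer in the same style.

Transformed code:
speed = num + speed
num = (speed % 23 + (speed + speed)) // (emit(speed) + num % speed)
speed = 21 % speed - (num + num)
speed = speed - 20
num = speed // 25
print(36)
if 28 > 38:
    num = num * print(speed)
    speed = speed - num
speed = speed - speed[num]
print(speed)

print(speed)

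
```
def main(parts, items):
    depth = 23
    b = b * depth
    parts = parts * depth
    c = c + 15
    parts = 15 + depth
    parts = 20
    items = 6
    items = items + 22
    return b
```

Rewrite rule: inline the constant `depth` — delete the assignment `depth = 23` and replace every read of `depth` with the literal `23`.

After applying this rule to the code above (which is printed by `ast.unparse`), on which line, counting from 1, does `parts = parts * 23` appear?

Transformed code:
def main(parts, items):
    b = b * 23
    parts = parts * 23
    c = c + 15
    parts = 15 + 23
    parts = 20
    items = 6
    items = items + 22
    return b

3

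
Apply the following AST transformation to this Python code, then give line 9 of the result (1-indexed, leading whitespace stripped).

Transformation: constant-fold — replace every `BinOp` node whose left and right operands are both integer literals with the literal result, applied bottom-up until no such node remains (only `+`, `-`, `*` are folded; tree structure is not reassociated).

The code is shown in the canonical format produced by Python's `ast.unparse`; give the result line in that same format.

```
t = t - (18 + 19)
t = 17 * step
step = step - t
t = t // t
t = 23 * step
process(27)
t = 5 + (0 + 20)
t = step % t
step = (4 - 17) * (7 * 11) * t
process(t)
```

Transformed code:
t = t - 37
t = 17 * step
step = step - t
t = t // t
t = 23 * step
process(27)
t = 25
t = step % t
step = -1001 * t
process(t)

step = -1001 * t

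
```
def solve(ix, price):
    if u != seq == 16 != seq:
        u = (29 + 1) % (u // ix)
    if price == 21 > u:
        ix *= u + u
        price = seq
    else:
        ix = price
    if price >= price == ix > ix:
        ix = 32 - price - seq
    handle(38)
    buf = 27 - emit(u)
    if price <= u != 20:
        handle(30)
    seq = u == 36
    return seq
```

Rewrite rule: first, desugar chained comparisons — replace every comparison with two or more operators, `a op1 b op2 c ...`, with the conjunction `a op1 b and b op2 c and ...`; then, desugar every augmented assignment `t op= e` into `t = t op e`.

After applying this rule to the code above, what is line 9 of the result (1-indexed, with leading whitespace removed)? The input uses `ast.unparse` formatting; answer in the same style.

Transformed code:
def solve(ix, price):
    if u != seq and seq == 16 and (16 != seq):
        u = (29 + 1) % (u // ix)
    if price == 21 and 21 > u:
        ix = ix * (u + u)
        price = seq
    else:
        ix = price
    if price >= price and price == ix and (ix > ix):
        ix = 32 - price - seq
    handle(38)
    buf = 27 - emit(u)
    if price <= u and u != 20:
        handle(30)
    seq = u == 36
    return seq

if price >= price and price == ix and (ix > ix):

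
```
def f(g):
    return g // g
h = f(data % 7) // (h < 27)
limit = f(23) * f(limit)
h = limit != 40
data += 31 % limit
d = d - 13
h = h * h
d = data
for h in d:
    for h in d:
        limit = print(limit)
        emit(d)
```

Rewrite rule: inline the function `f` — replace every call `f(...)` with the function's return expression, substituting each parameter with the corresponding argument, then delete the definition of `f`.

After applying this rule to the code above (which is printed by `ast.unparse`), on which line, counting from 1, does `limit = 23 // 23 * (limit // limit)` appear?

Transformed code:
h = data % 7 // (data % 7) // (h < 27)
limit = 23 // 23 * (limit // limit)
h = limit != 40
data += 31 % limit
d = d - 13
h = h * h
d = data
for h in d:
    for h in d:
        limit = print(limit)
        emit(d)

2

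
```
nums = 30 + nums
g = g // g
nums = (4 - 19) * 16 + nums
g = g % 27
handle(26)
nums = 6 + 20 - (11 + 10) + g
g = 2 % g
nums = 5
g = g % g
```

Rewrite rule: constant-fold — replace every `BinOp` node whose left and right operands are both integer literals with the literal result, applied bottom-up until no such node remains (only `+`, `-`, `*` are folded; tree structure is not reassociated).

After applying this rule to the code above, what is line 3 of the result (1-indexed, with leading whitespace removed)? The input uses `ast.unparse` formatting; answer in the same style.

nums = -240 + nums

Transformed code:
nums = 30 + nums
g = g // g
nums = -240 + nums
g = g % 27
handle(26)
nums = 5 + g
g = 2 % g
nums = 5
g = g % g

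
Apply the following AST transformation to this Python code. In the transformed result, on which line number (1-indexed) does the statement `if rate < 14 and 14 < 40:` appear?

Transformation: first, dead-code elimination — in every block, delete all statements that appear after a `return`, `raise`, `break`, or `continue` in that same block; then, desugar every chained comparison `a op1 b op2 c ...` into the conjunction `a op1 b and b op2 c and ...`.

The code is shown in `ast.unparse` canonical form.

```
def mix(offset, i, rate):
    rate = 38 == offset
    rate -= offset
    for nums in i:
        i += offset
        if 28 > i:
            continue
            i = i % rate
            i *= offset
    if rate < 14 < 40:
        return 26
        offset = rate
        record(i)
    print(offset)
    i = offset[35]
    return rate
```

8

Transformed code:
def mix(offset, i, rate):
    rate = 38 == offset
    rate -= offset
    for nums in i:
        i += offset
        if 28 > i:
            continue
    if rate < 14 and 14 < 40:
        return 26
    print(offset)
    i = offset[35]
    return rate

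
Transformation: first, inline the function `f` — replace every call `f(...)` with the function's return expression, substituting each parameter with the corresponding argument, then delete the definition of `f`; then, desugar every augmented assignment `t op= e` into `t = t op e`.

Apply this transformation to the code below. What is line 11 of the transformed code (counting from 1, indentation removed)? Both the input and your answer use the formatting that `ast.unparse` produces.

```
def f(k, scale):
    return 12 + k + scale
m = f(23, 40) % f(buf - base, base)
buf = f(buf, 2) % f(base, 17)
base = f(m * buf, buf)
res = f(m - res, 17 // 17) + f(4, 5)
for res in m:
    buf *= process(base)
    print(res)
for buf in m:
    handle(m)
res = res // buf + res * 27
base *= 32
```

base = base * 32

Transformed code:
m = (12 + 23 + 40) % (12 + (buf - base) + base)
buf = (12 + buf + 2) % (12 + base + 17)
base = 12 + m * buf + buf
res = 12 + (m - res) + 17 // 17 + (12 + 4 + 5)
for res in m:
    buf = buf * process(base)
    print(res)
for buf in m:
    handle(m)
res = res // buf + res * 27
base = base * 32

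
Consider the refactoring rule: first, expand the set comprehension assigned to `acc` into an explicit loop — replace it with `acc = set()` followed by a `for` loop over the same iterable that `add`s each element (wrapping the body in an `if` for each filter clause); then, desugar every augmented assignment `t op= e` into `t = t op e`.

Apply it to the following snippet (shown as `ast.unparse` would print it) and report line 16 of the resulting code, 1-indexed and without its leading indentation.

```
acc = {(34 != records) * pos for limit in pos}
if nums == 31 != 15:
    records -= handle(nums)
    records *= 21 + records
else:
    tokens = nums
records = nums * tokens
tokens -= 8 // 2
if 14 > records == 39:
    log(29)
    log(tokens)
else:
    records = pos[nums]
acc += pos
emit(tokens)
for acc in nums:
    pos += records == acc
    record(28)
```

acc = acc + pos

Transformed code:
acc = set()
for limit in pos:
    acc.add((34 != records) * pos)
if nums == 31 != 15:
    records = records - handle(nums)
    records = records * (21 + records)
else:
    tokens = nums
records = nums * tokens
tokens = tokens - 8 // 2
if 14 > records == 39:
    log(29)
    log(tokens)
else:
    records = pos[nums]
acc = acc + pos
emit(tokens)
for acc in nums:
    pos = pos + (records == acc)
    record(28)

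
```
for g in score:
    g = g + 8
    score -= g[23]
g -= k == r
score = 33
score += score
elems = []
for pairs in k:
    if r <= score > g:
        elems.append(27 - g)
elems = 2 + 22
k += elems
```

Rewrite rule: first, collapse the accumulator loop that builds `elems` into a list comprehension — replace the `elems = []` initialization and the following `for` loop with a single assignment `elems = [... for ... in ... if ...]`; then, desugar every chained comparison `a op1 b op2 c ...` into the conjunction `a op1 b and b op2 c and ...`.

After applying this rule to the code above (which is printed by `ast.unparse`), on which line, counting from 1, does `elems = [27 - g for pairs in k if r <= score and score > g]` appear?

7

Transformed code:
for g in score:
    g = g + 8
    score -= g[23]
g -= k == r
score = 33
score += score
elems = [27 - g for pairs in k if r <= score and score > g]
elems = 2 + 22
k += elems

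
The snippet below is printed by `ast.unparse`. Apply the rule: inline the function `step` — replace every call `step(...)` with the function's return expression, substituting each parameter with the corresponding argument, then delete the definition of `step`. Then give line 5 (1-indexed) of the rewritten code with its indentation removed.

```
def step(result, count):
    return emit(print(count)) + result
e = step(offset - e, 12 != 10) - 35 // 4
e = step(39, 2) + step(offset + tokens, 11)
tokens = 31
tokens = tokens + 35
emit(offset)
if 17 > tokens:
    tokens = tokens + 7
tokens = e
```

emit(offset)

Transformed code:
e = emit(print(12 != 10)) + (offset - e) - 35 // 4
e = emit(print(2)) + 39 + (emit(print(11)) + (offset + tokens))
tokens = 31
tokens = tokens + 35
emit(offset)
if 17 > tokens:
    tokens = tokens + 7
tokens = e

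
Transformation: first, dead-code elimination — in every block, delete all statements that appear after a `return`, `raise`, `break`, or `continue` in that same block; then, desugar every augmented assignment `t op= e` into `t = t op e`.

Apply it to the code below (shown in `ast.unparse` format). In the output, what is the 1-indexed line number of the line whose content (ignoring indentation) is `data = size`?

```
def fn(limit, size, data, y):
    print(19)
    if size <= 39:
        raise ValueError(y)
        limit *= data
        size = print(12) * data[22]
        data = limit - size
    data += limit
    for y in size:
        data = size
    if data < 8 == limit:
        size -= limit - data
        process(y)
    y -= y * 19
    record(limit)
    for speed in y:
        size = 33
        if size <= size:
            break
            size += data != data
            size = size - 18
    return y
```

7

Transformed code:
def fn(limit, size, data, y):
    print(19)
    if size <= 39:
        raise ValueError(y)
    data = data + limit
    for y in size:
        data = size
    if data < 8 == limit:
        size = size - (limit - data)
        process(y)
    y = y - y * 19
    record(limit)
    for speed in y:
        size = 33
        if size <= size:
            break
    return y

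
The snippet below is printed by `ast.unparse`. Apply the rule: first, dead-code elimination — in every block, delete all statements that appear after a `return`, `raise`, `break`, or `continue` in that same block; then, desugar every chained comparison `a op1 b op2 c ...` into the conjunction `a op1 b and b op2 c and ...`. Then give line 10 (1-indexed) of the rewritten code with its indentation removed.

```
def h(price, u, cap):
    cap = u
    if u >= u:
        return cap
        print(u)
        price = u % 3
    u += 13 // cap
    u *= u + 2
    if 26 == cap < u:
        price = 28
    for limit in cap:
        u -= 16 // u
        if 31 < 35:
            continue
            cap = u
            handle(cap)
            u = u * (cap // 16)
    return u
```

u -= 16 // u

Transformed code:
def h(price, u, cap):
    cap = u
    if u >= u:
        return cap
    u += 13 // cap
    u *= u + 2
    if 26 == cap and cap < u:
        price = 28
    for limit in cap:
        u -= 16 // u
        if 31 < 35:
            continue
    return u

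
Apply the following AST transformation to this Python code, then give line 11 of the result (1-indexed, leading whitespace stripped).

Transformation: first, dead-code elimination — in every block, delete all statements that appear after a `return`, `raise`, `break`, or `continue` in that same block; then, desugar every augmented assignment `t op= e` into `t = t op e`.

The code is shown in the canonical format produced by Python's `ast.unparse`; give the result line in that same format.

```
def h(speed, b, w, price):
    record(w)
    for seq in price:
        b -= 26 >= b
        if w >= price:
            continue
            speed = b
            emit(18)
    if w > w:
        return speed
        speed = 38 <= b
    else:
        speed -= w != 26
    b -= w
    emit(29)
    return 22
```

Transformed code:
def h(speed, b, w, price):
    record(w)
    for seq in price:
        b = b - (26 >= b)
        if w >= price:
            continue
    if w > w:
        return speed
    else:
        speed = speed - (w != 26)
    b = b - w
    emit(29)
    return 22

b = b - w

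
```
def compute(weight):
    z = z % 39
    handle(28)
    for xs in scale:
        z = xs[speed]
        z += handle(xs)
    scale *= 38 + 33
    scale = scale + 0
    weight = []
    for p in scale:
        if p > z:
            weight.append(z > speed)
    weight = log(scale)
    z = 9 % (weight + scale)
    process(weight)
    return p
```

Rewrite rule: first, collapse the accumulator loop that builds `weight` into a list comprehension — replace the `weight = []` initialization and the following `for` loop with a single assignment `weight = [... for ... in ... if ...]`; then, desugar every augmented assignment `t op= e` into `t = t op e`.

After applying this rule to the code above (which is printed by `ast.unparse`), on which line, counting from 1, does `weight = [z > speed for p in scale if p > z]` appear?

9

Transformed code:
def compute(weight):
    z = z % 39
    handle(28)
    for xs in scale:
        z = xs[speed]
        z = z + handle(xs)
    scale = scale * (38 + 33)
    scale = scale + 0
    weight = [z > speed for p in scale if p > z]
    weight = log(scale)
    z = 9 % (weight + scale)
    process(weight)
    return p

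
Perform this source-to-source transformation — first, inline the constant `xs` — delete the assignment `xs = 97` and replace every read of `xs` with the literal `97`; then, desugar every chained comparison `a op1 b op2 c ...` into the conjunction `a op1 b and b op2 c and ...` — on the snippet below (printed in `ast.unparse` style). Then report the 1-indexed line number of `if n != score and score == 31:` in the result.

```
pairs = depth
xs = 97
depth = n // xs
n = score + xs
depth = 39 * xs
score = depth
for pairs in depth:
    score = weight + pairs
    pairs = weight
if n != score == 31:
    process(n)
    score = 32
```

Transformed code:
pairs = depth
depth = n // 97
n = score + 97
depth = 39 * 97
score = depth
for pairs in depth:
    score = weight + pairs
    pairs = weight
if n != score and score == 31:
    process(n)
    score = 32

9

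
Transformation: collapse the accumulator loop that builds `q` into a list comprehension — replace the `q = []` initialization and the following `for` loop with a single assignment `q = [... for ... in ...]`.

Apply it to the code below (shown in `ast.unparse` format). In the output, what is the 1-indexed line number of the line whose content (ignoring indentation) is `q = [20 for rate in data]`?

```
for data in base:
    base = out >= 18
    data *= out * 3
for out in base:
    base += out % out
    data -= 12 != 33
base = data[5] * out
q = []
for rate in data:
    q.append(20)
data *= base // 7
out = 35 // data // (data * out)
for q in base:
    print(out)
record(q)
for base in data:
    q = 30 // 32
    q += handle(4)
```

Transformed code:
for data in base:
    base = out >= 18
    data *= out * 3
for out in base:
    base += out % out
    data -= 12 != 33
base = data[5] * out
q = [20 for rate in data]
data *= base // 7
out = 35 // data // (data * out)
for q in base:
    print(out)
record(q)
for base in data:
    q = 30 // 32
    q += handle(4)

8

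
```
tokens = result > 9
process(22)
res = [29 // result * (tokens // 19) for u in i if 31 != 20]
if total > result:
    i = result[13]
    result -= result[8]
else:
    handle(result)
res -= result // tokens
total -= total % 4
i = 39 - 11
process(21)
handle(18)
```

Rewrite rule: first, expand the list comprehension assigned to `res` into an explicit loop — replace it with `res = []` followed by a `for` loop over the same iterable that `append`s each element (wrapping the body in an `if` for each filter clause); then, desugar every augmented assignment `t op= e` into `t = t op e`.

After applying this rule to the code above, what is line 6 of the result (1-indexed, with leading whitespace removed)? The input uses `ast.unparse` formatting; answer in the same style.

Transformed code:
tokens = result > 9
process(22)
res = []
for u in i:
    if 31 != 20:
        res.append(29 // result * (tokens // 19))
if total > result:
    i = result[13]
    result = result - result[8]
else:
    handle(result)
res = res - result // tokens
total = total - total % 4
i = 39 - 11
process(21)
handle(18)

res.append(29 // result * (tokens // 19))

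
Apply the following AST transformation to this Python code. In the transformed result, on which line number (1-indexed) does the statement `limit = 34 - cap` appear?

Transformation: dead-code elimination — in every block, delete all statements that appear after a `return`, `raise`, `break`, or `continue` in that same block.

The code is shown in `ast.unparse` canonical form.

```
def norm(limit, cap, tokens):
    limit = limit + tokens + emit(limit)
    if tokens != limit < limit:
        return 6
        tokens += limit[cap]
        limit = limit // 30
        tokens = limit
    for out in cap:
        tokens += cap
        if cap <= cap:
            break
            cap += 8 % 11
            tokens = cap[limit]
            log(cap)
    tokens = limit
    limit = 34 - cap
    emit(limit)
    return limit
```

10

Transformed code:
def norm(limit, cap, tokens):
    limit = limit + tokens + emit(limit)
    if tokens != limit < limit:
        return 6
    for out in cap:
        tokens += cap
        if cap <= cap:
            break
    tokens = limit
    limit = 34 - cap
    emit(limit)
    return limit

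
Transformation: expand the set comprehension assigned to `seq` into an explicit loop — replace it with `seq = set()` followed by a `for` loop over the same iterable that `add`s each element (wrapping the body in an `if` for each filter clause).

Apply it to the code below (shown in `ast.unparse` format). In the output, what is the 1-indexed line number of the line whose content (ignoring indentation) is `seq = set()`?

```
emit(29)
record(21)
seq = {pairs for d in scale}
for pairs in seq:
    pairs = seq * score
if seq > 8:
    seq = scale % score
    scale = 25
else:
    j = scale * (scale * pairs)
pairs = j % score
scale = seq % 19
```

Transformed code:
emit(29)
record(21)
seq = set()
for d in scale:
    seq.add(pairs)
for pairs in seq:
    pairs = seq * score
if seq > 8:
    seq = scale % score
    scale = 25
else:
    j = scale * (scale * pairs)
pairs = j % score
scale = seq % 19

3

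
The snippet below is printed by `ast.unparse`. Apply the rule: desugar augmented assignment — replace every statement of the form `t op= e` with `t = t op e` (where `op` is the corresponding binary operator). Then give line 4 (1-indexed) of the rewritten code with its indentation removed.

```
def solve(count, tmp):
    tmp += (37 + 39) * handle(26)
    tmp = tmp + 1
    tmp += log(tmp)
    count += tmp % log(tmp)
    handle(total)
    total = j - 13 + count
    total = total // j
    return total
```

Transformed code:
def solve(count, tmp):
    tmp = tmp + (37 + 39) * handle(26)
    tmp = tmp + 1
    tmp = tmp + log(tmp)
    count = count + tmp % log(tmp)
    handle(total)
    total = j - 13 + count
    total = total // j
    return total

tmp = tmp + log(tmp)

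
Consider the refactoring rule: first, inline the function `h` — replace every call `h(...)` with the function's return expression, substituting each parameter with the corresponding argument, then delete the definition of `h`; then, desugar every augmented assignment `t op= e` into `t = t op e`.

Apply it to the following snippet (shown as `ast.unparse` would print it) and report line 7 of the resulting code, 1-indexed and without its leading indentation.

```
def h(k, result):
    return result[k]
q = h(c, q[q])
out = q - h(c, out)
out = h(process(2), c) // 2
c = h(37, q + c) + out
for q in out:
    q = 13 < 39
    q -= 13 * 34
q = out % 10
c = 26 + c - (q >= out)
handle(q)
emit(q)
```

q = q - 13 * 34

Transformed code:
q = q[q][c]
out = q - out[c]
out = c[process(2)] // 2
c = (q + c)[37] + out
for q in out:
    q = 13 < 39
    q = q - 13 * 34
q = out % 10
c = 26 + c - (q >= out)
handle(q)
emit(q)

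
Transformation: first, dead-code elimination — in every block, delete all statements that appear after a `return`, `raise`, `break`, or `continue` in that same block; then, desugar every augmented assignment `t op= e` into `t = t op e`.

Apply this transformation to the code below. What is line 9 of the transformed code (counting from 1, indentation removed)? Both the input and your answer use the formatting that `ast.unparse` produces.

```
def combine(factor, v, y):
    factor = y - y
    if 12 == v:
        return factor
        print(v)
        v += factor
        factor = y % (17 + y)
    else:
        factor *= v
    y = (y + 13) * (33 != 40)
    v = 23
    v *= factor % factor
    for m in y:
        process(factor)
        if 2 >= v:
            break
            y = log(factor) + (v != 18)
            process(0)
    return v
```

v = v * (factor % factor)

Transformed code:
def combine(factor, v, y):
    factor = y - y
    if 12 == v:
        return factor
    else:
        factor = factor * v
    y = (y + 13) * (33 != 40)
    v = 23
    v = v * (factor % factor)
    for m in y:
        process(factor)
        if 2 >= v:
            break
    return v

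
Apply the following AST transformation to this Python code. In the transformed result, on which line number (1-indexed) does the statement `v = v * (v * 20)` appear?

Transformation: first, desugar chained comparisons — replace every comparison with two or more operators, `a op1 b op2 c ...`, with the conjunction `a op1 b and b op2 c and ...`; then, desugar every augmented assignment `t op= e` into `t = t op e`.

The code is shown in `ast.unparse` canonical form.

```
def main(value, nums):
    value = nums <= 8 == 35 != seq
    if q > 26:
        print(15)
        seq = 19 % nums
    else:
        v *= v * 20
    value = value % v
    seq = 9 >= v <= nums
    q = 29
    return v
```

Transformed code:
def main(value, nums):
    value = nums <= 8 and 8 == 35 and (35 != seq)
    if q > 26:
        print(15)
        seq = 19 % nums
    else:
        v = v * (v * 20)
    value = value % v
    seq = 9 >= v and v <= nums
    q = 29
    return v

7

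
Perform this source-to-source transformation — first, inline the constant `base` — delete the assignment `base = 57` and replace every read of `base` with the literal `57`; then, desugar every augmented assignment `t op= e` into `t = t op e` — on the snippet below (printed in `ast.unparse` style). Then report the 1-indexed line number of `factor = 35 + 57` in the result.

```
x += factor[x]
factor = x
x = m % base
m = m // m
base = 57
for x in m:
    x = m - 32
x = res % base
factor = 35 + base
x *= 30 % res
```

Transformed code:
x = x + factor[x]
factor = x
x = m % 57
m = m // m
for x in m:
    x = m - 32
x = res % 57
factor = 35 + 57
x = x * (30 % res)

8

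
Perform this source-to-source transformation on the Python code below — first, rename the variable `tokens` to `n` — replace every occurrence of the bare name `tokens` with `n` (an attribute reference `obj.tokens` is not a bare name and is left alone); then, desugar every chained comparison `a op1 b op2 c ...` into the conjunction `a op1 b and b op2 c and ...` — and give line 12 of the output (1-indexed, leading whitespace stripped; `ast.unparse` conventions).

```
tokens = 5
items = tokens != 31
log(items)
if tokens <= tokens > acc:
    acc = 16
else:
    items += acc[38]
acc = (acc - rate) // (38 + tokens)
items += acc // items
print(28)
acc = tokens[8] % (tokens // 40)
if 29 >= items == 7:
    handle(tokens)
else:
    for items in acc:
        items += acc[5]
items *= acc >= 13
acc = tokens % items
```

if 29 >= items and items == 7:

Transformed code:
n = 5
items = n != 31
log(items)
if n <= n and n > acc:
    acc = 16
else:
    items += acc[38]
acc = (acc - rate) // (38 + n)
items += acc // items
print(28)
acc = n[8] % (n // 40)
if 29 >= items and items == 7:
    handle(n)
else:
    for items in acc:
        items += acc[5]
items *= acc >= 13
acc = n % items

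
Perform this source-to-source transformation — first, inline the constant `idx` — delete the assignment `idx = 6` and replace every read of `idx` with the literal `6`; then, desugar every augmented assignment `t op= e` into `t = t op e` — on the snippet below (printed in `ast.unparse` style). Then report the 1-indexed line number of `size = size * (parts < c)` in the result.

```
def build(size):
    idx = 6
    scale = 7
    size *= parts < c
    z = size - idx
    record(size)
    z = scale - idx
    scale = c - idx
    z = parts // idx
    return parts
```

3

Transformed code:
def build(size):
    scale = 7
    size = size * (parts < c)
    z = size - 6
    record(size)
    z = scale - 6
    scale = c - 6
    z = parts // 6
    return parts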